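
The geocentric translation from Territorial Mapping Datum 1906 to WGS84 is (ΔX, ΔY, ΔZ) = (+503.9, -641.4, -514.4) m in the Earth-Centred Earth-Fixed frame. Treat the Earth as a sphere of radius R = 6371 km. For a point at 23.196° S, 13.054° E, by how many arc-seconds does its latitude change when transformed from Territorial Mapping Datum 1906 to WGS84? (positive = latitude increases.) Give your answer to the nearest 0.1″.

Δφ = -10.9″

sin φ = -0.393878, cos φ = 0.919163, sin λ = 0.225869, cos λ = 0.974158.
North component: ΔN = −sin φ cos λ·ΔX − sin φ sin λ·ΔY + cos φ·ΔZ = −(-0.393878)(0.974158)(503.9) − (-0.393878)(0.225869)(-641.4) + (0.919163)(-514.4) = -336.53 m.
1° of latitude spans πR/180 = 111195 m, so Δφ = -336.53 / 111195 × 3600 = -10.895″.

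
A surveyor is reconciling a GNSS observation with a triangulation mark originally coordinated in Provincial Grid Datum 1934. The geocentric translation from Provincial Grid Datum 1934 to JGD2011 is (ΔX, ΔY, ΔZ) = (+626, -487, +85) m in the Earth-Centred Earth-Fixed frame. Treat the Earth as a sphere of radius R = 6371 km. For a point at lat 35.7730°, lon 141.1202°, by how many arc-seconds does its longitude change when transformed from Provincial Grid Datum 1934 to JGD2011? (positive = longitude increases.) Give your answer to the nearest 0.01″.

sin φ = 0.584575, cos φ = 0.811339, sin λ = 0.627689, cos λ = -0.778464.
East component: ΔE = −sin λ·ΔX + cos λ·ΔY = −(0.627689)(626) + (-0.778464)(-487) = -13.82 m.
1° of latitude spans πR/180 = 111195 m; at latitude φ, 1° of longitude spans that × cos φ = 90216.8 m, so Δλ = -13.82 / 90216.8 × 3600 = -0.552″.

Δλ = -0.55″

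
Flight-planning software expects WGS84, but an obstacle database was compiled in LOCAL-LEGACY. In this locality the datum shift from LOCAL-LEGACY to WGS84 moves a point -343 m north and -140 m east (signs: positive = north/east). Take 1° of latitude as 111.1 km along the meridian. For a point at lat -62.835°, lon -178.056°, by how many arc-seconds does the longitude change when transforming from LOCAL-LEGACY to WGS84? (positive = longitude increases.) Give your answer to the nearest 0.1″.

Δλ = -9.9″

At latitude -62.835°, cos φ = 0.456555.
1° of longitude at this latitude = 111.1 × cos φ = 50.72 km, so Δλ = -140.0 / 50723.2 = -0.0027601° = -9.936″.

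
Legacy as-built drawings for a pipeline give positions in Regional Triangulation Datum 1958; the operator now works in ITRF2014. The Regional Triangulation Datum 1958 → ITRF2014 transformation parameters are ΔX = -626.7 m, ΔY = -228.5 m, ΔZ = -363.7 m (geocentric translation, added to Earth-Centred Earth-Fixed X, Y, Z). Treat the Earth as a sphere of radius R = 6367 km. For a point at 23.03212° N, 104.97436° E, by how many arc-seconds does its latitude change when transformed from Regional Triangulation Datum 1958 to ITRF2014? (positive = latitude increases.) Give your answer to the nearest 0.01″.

sin φ = 0.391247, cos φ = 0.920286, sin λ = 0.966042, cos λ = -0.258387.
North component: ΔN = −sin φ cos λ·ΔX − sin φ sin λ·ΔY + cos φ·ΔZ = −(0.391247)(-0.258387)(-626.7) − (0.391247)(0.966042)(-228.5) + (0.920286)(-363.7) = -311.70 m.
1° of latitude spans πR/180 = 111125 m, so Δφ = -311.70 / 111125 × 3600 = -10.098″.

Δφ = -10.10″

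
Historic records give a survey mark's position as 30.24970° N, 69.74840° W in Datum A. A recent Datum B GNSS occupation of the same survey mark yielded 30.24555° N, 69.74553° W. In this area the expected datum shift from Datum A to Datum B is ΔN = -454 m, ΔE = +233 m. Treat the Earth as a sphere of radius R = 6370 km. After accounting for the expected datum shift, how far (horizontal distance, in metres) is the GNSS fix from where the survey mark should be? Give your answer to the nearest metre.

43 m

Observed coordinate differences: Δφ = -0.00415°, Δλ = +0.00287°.
Converting to metres (1° lat = 111177 m, cos φ = 0.863838): observed ΔN = -461.4 m, observed ΔE = 275.6 m.
Subtracting the expected shift leaves a residual of -461.4 − (-454) = -7.4 m north and 275.6 − (233) = 42.6 m east.
Residual distance = √((-7.4)² + 42.6²) = 43.3 m.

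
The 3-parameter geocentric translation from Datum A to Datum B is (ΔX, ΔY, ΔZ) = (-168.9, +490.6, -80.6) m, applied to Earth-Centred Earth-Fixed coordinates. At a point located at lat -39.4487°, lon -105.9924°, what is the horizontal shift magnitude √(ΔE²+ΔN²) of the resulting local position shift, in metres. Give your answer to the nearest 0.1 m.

446.1 m

The local east axis at (φ, λ) is (−sin λ, cos λ, 0), so ΔE = −sin(-105.9924°)·(-168.9) + cos(-105.9924°)·490.6 = -297.53 m.
The local north axis is (−sin φ cos λ, −sin φ sin λ, cos φ), giving ΔN = 29.567 − 299.657 − 62.239 = -332.33 m.
Horizontal magnitude = √(ΔE² + ΔN²) = √((-297.53)² + (-332.33)²) = 446.06 m.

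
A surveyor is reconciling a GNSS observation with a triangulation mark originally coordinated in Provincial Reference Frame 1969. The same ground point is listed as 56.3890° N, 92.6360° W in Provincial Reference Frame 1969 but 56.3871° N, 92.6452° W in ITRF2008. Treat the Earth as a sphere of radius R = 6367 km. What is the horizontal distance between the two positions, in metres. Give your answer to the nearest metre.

Δφ = 56.3871° − 56.3890° = -0.0019°; Δλ = -92.6452° − -92.6360° = -0.0092°.
1° along a meridian = πR/180 = 111125 m.
ΔN = Δφ × 111125 = -211.1 m; ΔE = Δλ × 111125 × cos(56.3890°) = -0.0092 × 111125 × 0.553551 = -565.9 m.
Distance = √(ΔE² + ΔN²) = √((-565.9)² + (-211.1)²) = 604.0 m.

604 m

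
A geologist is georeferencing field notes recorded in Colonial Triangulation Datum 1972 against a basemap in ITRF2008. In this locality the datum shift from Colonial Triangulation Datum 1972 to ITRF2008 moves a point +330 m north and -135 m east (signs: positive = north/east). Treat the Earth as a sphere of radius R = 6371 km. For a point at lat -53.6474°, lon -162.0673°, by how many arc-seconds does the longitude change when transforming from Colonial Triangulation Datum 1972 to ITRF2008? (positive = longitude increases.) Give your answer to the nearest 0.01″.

At latitude -53.6474°, cos φ = 0.592753.
One radian of longitude at latitude φ spans R cos φ, so Δλ = ΔE / (R cos φ) = -135.0 / (6371000 × 0.592753) = -3.5748e-05 rad = -7.374″.

Δλ = -7.37″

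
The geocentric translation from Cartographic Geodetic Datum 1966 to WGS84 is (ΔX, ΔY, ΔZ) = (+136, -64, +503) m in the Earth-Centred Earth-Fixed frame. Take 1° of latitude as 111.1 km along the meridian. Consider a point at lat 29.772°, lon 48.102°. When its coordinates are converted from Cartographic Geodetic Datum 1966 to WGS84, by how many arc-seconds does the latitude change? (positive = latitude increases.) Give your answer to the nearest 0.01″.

sin φ = 0.496550, cos φ = 0.868008, sin λ = 0.744335, cos λ = 0.667807.
North component: ΔN = −sin φ cos λ·ΔX − sin φ sin λ·ΔY + cos φ·ΔZ = −(0.496550)(0.667807)(136) − (0.496550)(0.744335)(-64) + (0.868008)(503) = 415.16 m.
1° of latitude spans 111100 m, so Δφ = 415.16 / 111100 × 3600 = 13.453″.

Δφ = 13.45″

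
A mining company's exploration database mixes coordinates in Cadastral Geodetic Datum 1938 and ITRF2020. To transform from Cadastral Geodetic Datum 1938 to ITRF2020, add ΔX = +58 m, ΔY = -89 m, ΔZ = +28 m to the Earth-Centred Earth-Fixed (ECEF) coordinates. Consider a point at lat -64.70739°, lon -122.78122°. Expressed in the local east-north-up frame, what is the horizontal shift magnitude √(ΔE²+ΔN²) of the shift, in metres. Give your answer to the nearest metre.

110 m

At φ = -64.70739°, λ = -122.78122°: sin φ = -0.904138, cos φ = 0.427241, sin λ = -0.840744, cos λ = -0.541433.
ΔE = −sin λ·ΔX + cos λ·ΔY = −(-0.840744)·(58) + (-0.541433)·(-89) = 96.95 m.
ΔN = −sin φ cos λ·ΔX − sin φ sin λ·ΔY + cos φ·ΔZ = −(-0.904138)(-0.541433)(58) − (-0.904138)(-0.840744)(-89) + (0.427241)(28) = 51.22 m.
Horizontal magnitude = √(ΔE² + ΔN²) = √(96.95² + 51.22²) = 109.65 m.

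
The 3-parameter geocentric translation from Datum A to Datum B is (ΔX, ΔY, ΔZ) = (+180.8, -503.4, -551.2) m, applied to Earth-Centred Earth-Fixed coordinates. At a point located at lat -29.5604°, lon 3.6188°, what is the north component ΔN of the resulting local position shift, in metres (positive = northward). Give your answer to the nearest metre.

At φ = -29.5604°, λ = 3.6188°: sin φ = -0.493341, cos φ = 0.869836, sin λ = 0.063118, cos λ = 0.998006.
ΔN = −sin φ cos λ·ΔX − sin φ sin λ·ΔY + cos φ·ΔZ = −(-0.493341)(0.998006)(180.8) − (-0.493341)(0.063118)(-503.4) + (0.869836)(-551.2) = -406.11 m.

ΔN = -406 m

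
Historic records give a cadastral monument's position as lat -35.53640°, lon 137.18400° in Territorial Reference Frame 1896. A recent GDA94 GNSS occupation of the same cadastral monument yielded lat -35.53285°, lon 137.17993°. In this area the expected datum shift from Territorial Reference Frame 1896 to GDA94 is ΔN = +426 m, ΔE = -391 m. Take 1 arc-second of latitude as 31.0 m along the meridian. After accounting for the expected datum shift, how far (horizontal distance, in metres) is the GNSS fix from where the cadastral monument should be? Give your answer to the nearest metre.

37 m

Observed coordinate differences: Δφ = +0.00355°, Δλ = -0.00407°.
Converting to metres (1° lat = 111600 m, cos φ = 0.813746): observed ΔN = 396.2 m, observed ΔE = -369.6 m.
Subtracting the expected shift leaves a residual of 396.2 − (426) = -29.8 m north and -369.6 − (-391) = 21.4 m east.
Residual distance = √((-29.8)² + 21.4²) = 36.7 m.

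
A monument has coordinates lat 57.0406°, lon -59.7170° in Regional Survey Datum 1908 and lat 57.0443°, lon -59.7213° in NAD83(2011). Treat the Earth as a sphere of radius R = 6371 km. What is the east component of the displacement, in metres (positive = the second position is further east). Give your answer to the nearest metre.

Δφ = 57.0443° − 57.0406° = +0.0037°; Δλ = -59.7213° − -59.7170° = -0.0043°.
1° along a meridian = πR/180 = 111195 m.
ΔN = Δφ × 111195 = 411.4 m; ΔE = Δλ × 111195 × cos(57.0406°) = -0.0043 × 111195 × 0.544045 = -260.1 m.

ΔE = -260 m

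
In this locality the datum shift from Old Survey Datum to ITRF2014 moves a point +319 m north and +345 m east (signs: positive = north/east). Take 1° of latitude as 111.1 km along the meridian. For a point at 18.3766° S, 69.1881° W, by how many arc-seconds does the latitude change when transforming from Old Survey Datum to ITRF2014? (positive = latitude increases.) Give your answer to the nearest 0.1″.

1° of latitude = 111.1 km, so Δφ = 319.0 / 111100 = 0.0028713° = 10.337″.

Δφ = 10.3″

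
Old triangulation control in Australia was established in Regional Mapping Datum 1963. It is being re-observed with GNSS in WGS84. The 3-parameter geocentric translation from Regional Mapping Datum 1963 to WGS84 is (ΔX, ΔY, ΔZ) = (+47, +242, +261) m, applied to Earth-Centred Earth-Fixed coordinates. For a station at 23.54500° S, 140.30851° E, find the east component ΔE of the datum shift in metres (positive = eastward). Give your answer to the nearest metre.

At φ = -23.54500°, λ = 140.30851°: sin φ = -0.399469, cos φ = 0.916747, sin λ = 0.638654, cos λ = -0.769494.
ΔE = −sin λ·ΔX + cos λ·ΔY = −(0.638654)·(47) + (-0.769494)·(242) = -216.23 m.

ΔE = -216 m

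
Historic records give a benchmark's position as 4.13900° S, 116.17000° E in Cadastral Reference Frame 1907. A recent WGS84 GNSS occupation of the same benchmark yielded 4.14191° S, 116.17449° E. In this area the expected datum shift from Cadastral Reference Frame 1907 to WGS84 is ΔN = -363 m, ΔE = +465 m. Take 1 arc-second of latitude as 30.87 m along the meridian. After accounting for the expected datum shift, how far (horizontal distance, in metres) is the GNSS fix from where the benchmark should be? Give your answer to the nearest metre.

51 m

Observed coordinate differences: Δφ = -0.00291°, Δλ = +0.00449°.
Converting to metres (1° lat = 111132 m, cos φ = 0.997392): observed ΔN = -323.4 m, observed ΔE = 497.7 m.
Subtracting the expected shift leaves a residual of -323.4 − (-363) = 39.6 m north and 497.7 − (465) = 32.7 m east.
Residual distance = √(39.6² + 32.7²) = 51.3 m.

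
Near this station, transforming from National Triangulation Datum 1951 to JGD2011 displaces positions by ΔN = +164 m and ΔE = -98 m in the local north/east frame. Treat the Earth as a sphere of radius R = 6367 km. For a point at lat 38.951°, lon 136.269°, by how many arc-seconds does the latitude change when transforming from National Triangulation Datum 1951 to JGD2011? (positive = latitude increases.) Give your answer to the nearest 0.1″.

Δφ = 5.3″

On a sphere of radius R, 1 rad of latitude = R, so Δφ = ΔN / R = 164.0 / 6367000 = 2.5758e-05 rad = 5.313″.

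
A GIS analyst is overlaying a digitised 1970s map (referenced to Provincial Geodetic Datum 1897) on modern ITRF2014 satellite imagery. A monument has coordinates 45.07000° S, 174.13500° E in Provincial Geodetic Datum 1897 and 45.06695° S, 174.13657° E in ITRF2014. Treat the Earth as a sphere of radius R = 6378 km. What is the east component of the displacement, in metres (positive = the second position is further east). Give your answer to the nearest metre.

ΔE = 123 m

Δφ = -45.06695° − -45.07000° = +0.00305°; Δλ = 174.13657° − 174.13500° = +0.00157°.
1° along a meridian = πR/180 = 111317 m.
ΔN = Δφ × 111317 = 339.5 m; ΔE = Δλ × 111317 × cos(-45.07000°) = +0.00157 × 111317 × 0.706242 = 123.4 m.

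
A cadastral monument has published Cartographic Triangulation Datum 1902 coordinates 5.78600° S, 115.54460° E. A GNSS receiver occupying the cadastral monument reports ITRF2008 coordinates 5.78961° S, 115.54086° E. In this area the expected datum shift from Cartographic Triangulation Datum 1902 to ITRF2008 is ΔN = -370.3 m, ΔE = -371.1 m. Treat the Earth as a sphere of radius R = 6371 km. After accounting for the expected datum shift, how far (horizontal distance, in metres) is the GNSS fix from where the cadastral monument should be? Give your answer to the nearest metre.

53 m

Observed coordinate differences: Δφ = -0.00361°, Δλ = -0.00374°.
Converting to metres (1° lat = 111195 m, cos φ = 0.994905): observed ΔN = -401.4 m, observed ΔE = -413.8 m.
Subtracting the expected shift leaves a residual of -401.4 − (-370.3) = -31.1 m north and -413.8 − (-371.1) = -42.7 m east.
Residual distance = √((-31.1)² + (-42.7)²) = 52.8 m.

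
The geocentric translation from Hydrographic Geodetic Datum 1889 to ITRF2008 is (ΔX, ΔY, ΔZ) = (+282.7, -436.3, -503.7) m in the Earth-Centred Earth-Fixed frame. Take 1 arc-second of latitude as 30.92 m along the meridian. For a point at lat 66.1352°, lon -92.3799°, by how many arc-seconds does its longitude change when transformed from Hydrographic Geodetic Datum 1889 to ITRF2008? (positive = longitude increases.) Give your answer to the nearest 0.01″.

Δλ = 24.03″

sin φ = 0.914503, cos φ = 0.404580, sin λ = -0.999137, cos λ = -0.041525.
East component: ΔE = −sin λ·ΔX + cos λ·ΔY = −(-0.999137)(282.7) + (-0.041525)(-436.3) = 300.57 m.
1° of latitude spans 3600 × 30.92 = 111312 m; at latitude φ, 1° of longitude spans that × cos φ = 45034.6 m, so Δλ = 300.57 / 45034.6 × 3600 = 24.027″.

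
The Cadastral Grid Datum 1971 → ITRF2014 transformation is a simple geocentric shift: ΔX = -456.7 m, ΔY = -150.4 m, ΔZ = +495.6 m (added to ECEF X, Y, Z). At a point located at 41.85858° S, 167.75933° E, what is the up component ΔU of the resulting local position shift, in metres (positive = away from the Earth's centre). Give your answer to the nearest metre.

The local up (radial) axis is (cos φ cos λ, cos φ sin λ, sin φ), giving ΔU = 332.414 − 23.750 − 330.711 = -22.05 m.

ΔU = -22 m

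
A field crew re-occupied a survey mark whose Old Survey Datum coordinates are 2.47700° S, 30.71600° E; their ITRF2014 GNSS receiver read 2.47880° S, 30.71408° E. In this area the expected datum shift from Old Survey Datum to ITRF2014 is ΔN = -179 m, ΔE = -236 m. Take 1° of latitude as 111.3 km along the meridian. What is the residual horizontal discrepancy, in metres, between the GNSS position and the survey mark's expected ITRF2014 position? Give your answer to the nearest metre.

Observed coordinate differences: Δφ = -0.00180°, Δλ = -0.00192°.
Converting to metres (1° lat = 111300 m, cos φ = 0.999066): observed ΔN = -200.3 m, observed ΔE = -213.5 m.
Subtracting the expected shift leaves a residual of -200.3 − (-179) = -21.3 m north and -213.5 − (-236) = 22.5 m east.
Residual distance = √((-21.3)² + 22.5²) = 31.0 m.

31 m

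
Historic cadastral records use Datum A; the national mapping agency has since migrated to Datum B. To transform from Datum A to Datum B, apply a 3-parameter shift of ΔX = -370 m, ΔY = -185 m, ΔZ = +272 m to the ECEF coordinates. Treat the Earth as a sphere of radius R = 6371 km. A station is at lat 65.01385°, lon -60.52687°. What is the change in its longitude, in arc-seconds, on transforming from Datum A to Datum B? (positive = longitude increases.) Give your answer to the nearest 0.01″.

Δλ = -31.67″

sin φ = 0.906410, cos φ = 0.422399, sin λ = -0.870587, cos λ = 0.492015.
East component: ΔE = −sin λ·ΔX + cos λ·ΔY = −(-0.870587)(-370) + (0.492015)(-185) = -413.14 m.
1° of latitude spans πR/180 = 111195 m; at latitude φ, 1° of longitude spans that × cos φ = 46968.6 m, so Δλ = -413.14 / 46968.6 × 3600 = -31.666″.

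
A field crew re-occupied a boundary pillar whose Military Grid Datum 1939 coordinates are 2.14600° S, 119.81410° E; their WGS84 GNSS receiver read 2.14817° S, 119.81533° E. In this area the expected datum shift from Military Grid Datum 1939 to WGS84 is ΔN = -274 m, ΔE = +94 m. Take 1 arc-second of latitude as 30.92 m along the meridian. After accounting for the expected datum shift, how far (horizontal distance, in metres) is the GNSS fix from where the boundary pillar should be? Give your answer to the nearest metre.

Observed coordinate differences: Δφ = -0.00217°, Δλ = +0.00123°.
Converting to metres (1° lat = 111312 m, cos φ = 0.999299): observed ΔN = -241.5 m, observed ΔE = 136.8 m.
Subtracting the expected shift leaves a residual of -241.5 − (-274) = 32.5 m north and 136.8 − (94) = 42.8 m east.
Residual distance = √(32.5² + 42.8²) = 53.7 m.

54 m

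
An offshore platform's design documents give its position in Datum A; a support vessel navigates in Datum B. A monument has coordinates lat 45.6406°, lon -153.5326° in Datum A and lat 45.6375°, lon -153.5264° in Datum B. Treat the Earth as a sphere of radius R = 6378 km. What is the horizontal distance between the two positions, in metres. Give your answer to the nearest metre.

Δφ = 45.6375° − 45.6406° = -0.0031°; Δλ = -153.5264° − -153.5326° = +0.0062°.
1° along a meridian = πR/180 = 111317 m.
ΔN = Δφ × 111317 = -345.1 m; ΔE = Δλ × 111317 × cos(45.6406°) = +0.0062 × 111317 × 0.699157 = 482.5 m.
Distance = √(ΔE² + ΔN²) = √(482.5² + (-345.1)²) = 593.2 m.

593 m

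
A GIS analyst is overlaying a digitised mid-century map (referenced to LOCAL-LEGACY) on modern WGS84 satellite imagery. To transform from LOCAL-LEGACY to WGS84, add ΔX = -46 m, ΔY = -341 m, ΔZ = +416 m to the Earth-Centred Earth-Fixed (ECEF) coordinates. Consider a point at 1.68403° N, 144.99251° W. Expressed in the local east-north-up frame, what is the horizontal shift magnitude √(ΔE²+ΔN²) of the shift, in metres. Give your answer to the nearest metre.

At φ = 1.68403°, λ = -144.99251°: sin φ = 0.029388, cos φ = 0.999568, sin λ = -0.573684, cos λ = -0.819077.
ΔE = −sin λ·ΔX + cos λ·ΔY = −(-0.573684)·(-46) + (-0.819077)·(-341) = 252.92 m.
ΔN = −sin φ cos λ·ΔX − sin φ sin λ·ΔY + cos φ·ΔZ = −(0.029388)(-0.819077)(-46) − (0.029388)(-0.573684)(-341) + (0.999568)(416) = 408.96 m.
Horizontal magnitude = √(ΔE² + ΔN²) = √(252.92² + 408.96²) = 480.85 m.

481 m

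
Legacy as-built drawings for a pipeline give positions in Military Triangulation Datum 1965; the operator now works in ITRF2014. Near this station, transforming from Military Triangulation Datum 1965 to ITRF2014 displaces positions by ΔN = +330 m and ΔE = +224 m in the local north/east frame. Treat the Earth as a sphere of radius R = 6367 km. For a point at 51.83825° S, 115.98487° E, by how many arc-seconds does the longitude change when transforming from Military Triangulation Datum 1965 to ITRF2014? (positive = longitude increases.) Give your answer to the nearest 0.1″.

At latitude -51.83825°, cos φ = 0.617884.
One radian of longitude at latitude φ spans R cos φ, so Δλ = ΔE / (R cos φ) = 224.0 / (6367000 × 0.617884) = 5.6939e-05 rad = 11.744″.

Δλ = 11.7″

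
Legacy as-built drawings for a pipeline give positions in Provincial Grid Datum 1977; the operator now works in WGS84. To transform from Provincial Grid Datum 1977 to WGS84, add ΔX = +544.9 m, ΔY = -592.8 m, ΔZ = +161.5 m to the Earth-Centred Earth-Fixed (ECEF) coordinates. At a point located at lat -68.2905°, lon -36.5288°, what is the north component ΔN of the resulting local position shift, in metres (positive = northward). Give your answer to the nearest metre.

The local north axis is (−sin φ cos λ, −sin φ sin λ, cos φ), giving ΔN = 406.802 + 327.823 + 59.739 = 794.36 m.

ΔN = 794 m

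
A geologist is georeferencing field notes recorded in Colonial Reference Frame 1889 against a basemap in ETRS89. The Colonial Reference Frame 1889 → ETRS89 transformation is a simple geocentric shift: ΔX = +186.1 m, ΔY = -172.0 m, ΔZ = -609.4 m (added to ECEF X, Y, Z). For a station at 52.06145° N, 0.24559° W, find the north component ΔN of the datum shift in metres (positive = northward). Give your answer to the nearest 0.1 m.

At φ = 52.06145°, λ = -0.24559°: sin φ = 0.788671, cos φ = 0.614816, sin λ = -0.004286, cos λ = 0.999991.
ΔN = −sin φ cos λ·ΔX − sin φ sin λ·ΔY + cos φ·ΔZ = −(0.788671)(0.999991)(186.1) − (0.788671)(-0.004286)(-172.0) + (0.614816)(-609.4) = -522.02 m.

ΔN = -522.0 m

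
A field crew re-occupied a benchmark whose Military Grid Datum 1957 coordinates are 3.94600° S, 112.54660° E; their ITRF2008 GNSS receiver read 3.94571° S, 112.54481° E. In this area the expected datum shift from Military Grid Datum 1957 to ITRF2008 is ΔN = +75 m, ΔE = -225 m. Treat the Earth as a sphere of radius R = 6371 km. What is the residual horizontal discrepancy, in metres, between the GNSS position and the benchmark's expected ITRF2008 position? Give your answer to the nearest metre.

50 m

Observed coordinate differences: Δφ = +0.00029°, Δλ = -0.00179°.
Converting to metres (1° lat = 111195 m, cos φ = 0.997629): observed ΔN = 32.2 m, observed ΔE = -198.6 m.
Subtracting the expected shift leaves a residual of 32.2 − (75) = -42.8 m north and -198.6 − (-225) = 26.4 m east.
Residual distance = √((-42.8)² + 26.4²) = 50.3 m.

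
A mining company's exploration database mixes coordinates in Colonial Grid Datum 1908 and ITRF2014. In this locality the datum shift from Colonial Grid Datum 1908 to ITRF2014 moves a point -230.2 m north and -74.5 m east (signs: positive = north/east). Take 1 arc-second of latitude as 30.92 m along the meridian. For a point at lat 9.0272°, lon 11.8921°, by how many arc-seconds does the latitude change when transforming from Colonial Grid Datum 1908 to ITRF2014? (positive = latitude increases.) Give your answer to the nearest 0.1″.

1″ of latitude = 30.92 m, so Δφ = -230.2 / 30.92 = -7.445″.

Δφ = -7.4″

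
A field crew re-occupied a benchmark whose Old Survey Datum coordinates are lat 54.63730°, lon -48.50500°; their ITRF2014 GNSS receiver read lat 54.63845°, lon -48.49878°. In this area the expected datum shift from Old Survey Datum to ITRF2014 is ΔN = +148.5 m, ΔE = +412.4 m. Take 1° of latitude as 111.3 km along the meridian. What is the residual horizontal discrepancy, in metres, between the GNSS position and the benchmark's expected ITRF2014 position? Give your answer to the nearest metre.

Observed coordinate differences: Δφ = +0.00115°, Δλ = +0.00622°.
Converting to metres (1° lat = 111300 m, cos φ = 0.578750): observed ΔN = 128.0 m, observed ΔE = 400.7 m.
Subtracting the expected shift leaves a residual of 128.0 − (148.5) = -20.5 m north and 400.7 − (412.4) = -11.7 m east.
Residual distance = √((-20.5)² + (-11.7)²) = 23.6 m.

24 m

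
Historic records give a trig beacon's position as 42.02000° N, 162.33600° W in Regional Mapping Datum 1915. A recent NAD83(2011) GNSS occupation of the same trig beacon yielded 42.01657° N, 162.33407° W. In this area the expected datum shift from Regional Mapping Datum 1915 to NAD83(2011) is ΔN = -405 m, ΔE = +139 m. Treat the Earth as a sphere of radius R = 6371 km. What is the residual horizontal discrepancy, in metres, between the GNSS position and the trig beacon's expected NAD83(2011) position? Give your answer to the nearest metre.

Observed coordinate differences: Δφ = -0.00343°, Δλ = +0.00193°.
Converting to metres (1° lat = 111195 m, cos φ = 0.742911): observed ΔN = -381.4 m, observed ΔE = 159.4 m.
Subtracting the expected shift leaves a residual of -381.4 − (-405) = 23.6 m north and 159.4 − (139) = 20.4 m east.
Residual distance = √(23.6² + 20.4²) = 31.2 m.

31 m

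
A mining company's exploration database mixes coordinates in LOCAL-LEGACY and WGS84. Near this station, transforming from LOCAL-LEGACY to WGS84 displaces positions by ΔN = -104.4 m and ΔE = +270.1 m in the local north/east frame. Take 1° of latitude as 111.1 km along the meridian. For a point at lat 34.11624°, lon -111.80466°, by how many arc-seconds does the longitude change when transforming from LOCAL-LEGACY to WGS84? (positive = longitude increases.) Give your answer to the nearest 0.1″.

Δλ = 10.6″

At latitude 34.11624°, cos φ = 0.827901.
1° of longitude at this latitude = 111.1 × cos φ = 91.98 km, so Δλ = 270.1 / 91979.8 = 0.0029365° = 10.571″.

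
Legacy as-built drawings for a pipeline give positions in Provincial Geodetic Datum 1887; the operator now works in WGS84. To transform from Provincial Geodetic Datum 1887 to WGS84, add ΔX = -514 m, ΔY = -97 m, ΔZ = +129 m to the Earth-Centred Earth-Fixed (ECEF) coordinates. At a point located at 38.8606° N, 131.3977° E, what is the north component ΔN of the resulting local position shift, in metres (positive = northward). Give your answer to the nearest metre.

At φ = 38.8606°, λ = 131.3977°: sin φ = 0.627428, cos φ = 0.778675, sin λ = 0.750138, cos λ = -0.661282.
ΔN = −sin φ cos λ·ΔX − sin φ sin λ·ΔY + cos φ·ΔZ = −(0.627428)(-0.661282)(-514) − (0.627428)(0.750138)(-97) + (0.778675)(129) = -67.16 m.

ΔN = -67 m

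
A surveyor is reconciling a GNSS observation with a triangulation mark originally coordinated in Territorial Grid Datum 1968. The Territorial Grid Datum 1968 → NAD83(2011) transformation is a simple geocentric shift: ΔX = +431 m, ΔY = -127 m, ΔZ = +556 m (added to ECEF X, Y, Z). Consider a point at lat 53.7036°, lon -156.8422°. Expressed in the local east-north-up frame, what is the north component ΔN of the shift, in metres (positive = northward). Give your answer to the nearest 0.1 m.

ΔN = 608.3 m

At φ = 53.7036°, λ = -156.8422°: sin φ = 0.805965, cos φ = 0.591963, sin λ = -0.393265, cos λ = -0.919425.
ΔN = −sin φ cos λ·ΔX − sin φ sin λ·ΔY + cos φ·ΔZ = −(0.805965)(-0.919425)(431) − (0.805965)(-0.393265)(-127) + (0.591963)(556) = 608.26 m.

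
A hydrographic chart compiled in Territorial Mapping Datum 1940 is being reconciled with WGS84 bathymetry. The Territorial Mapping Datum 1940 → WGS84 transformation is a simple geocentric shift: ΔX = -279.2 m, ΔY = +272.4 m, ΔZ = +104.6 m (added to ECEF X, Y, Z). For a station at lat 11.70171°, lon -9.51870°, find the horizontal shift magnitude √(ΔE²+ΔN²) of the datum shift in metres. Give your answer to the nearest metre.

278 m

The local east axis at (φ, λ) is (−sin λ, cos λ, 0), so ΔE = −sin(-9.51870°)·(-279.2) + cos(-9.51870°)·272.4 = 222.48 m.
The local north axis is (−sin φ cos λ, −sin φ sin λ, cos φ), giving ΔN = 55.847 + 9.136 + 102.426 = 167.41 m.
Horizontal magnitude = √(ΔE² + ΔN²) = √(222.48² + 167.41²) = 278.43 m.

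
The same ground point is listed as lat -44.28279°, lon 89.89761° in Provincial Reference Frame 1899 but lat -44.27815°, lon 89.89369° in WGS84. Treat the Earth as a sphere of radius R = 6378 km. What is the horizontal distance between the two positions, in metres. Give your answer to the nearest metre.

Δφ = -44.27815° − -44.28279° = +0.00464°; Δλ = 89.89369° − 89.89761° = -0.00392°.
1° along a meridian = πR/180 = 111317 m.
ΔN = Δφ × 111317 = 516.5 m; ΔE = Δλ × 111317 × cos(-44.28279°) = -0.00392 × 111317 × 0.715902 = -312.4 m.
Distance = √(ΔE² + ΔN²) = √((-312.4)² + 516.5²) = 603.6 m.

604 m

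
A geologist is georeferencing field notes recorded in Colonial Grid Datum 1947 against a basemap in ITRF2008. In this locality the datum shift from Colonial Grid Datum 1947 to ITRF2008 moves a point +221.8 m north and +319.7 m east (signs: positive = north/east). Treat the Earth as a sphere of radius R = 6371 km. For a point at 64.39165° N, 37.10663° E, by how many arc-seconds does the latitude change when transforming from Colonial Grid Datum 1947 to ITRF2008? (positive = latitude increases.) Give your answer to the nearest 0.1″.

Δφ = 7.2″

On a sphere of radius R, 1 rad of latitude = R, so Δφ = ΔN / R = 221.8 / 6371000 = 3.4814e-05 rad = 7.181″.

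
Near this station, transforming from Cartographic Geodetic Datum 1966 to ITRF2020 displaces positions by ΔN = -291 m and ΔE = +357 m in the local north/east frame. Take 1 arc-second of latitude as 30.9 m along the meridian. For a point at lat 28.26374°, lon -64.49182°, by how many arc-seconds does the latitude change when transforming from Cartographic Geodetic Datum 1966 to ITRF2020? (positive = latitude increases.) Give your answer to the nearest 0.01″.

1″ of latitude = 30.90 m, so Δφ = -291.0 / 30.90 = -9.417″.

Δφ = -9.42″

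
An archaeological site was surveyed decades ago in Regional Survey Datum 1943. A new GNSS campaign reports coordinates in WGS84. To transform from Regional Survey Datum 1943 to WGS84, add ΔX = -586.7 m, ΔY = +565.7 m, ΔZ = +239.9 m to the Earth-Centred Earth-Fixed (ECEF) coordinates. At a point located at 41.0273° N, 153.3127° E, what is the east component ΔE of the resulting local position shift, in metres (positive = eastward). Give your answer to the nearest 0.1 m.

ΔE = -241.9 m

The local east axis at (φ, λ) is (−sin λ, cos λ, 0), so ΔE = −sin(153.3127°)·(-586.7) + cos(153.3127°)·565.7 = -241.94 m.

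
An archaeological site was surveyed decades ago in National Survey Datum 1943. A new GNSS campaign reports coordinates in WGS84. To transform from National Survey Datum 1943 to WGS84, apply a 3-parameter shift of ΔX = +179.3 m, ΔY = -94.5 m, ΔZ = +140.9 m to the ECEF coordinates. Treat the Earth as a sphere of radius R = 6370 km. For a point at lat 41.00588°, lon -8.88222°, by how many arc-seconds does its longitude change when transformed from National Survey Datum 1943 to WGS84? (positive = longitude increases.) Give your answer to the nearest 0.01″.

Δλ = -2.82″

sin φ = 0.656136, cos φ = 0.754642, sin λ = -0.154404, cos λ = 0.988008.
East component: ΔE = −sin λ·ΔX + cos λ·ΔY = −(-0.154404)(179.3) + (0.988008)(-94.5) = -65.68 m.
1° of latitude spans πR/180 = 111177 m; at latitude φ, 1° of longitude spans that × cos φ = 83899.2 m, so Δλ = -65.68 / 83899.2 × 3600 = -2.818″.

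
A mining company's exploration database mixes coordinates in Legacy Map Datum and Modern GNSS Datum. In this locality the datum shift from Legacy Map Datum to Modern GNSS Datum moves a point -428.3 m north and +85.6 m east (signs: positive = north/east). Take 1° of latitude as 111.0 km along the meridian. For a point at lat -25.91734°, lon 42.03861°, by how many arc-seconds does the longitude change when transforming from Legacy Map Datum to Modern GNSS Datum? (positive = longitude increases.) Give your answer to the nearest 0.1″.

Δλ = 3.1″

At latitude -25.91734°, cos φ = 0.899426.
1° of longitude at this latitude = 111.0 × cos φ = 99.84 km, so Δλ = 85.6 / 99836.2 = 0.0008574° = 3.087″.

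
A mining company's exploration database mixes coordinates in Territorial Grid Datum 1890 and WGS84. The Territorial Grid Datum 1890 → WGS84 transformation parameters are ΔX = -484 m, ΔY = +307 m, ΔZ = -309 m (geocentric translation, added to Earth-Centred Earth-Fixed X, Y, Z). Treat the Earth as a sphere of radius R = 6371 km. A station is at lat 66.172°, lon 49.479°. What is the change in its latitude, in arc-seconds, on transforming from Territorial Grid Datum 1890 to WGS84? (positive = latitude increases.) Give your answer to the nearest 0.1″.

Δφ = -1.6″

sin φ = 0.914762, cos φ = 0.403992, sin λ = 0.760168, cos λ = 0.649727.
North component: ΔN = −sin φ cos λ·ΔX − sin φ sin λ·ΔY + cos φ·ΔZ = −(0.914762)(0.649727)(-484) − (0.914762)(0.760168)(307) + (0.403992)(-309) = -50.65 m.
1° of latitude spans πR/180 = 111195 m, so Δφ = -50.65 / 111195 × 3600 = -1.640″.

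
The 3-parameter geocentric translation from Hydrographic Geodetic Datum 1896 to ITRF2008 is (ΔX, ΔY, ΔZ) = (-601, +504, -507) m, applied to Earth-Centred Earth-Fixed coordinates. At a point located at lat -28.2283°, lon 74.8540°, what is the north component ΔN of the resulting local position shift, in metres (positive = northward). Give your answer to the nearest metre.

At φ = -28.2283°, λ = 74.8540°: sin φ = -0.472986, cos φ = 0.881070, sin λ = 0.965263, cos λ = 0.261280.
ΔN = −sin φ cos λ·ΔX − sin φ sin λ·ΔY + cos φ·ΔZ = −(-0.472986)(0.261280)(-601) − (-0.472986)(0.965263)(504) + (0.881070)(-507) = -290.87 m.

ΔN = -291 m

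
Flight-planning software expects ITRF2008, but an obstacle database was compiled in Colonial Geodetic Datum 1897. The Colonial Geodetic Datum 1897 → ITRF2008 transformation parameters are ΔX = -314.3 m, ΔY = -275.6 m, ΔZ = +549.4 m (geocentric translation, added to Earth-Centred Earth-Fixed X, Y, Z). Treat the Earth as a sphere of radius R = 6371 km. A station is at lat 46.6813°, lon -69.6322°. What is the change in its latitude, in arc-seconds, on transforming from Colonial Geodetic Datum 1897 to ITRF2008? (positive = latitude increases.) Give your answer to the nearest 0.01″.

Δφ = 8.69″

sin φ = 0.727549, cos φ = 0.686056, sin λ = -0.937478, cos λ = 0.348045.
North component: ΔN = −sin φ cos λ·ΔX − sin φ sin λ·ΔY + cos φ·ΔZ = −(0.727549)(0.348045)(-314.3) − (0.727549)(-0.937478)(-275.6) + (0.686056)(549.4) = 268.53 m.
1° of latitude spans πR/180 = 111195 m, so Δφ = 268.53 / 111195 × 3600 = 8.694″.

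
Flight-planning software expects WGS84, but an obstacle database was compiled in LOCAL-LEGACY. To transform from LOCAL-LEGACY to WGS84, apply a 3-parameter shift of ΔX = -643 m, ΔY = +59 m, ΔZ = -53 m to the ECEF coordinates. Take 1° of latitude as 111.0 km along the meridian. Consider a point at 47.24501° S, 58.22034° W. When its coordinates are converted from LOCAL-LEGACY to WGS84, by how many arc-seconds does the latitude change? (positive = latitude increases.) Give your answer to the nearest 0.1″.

sin φ = -0.734263, cos φ = 0.678865, sin λ = -0.850080, cos λ = 0.526654.
North component: ΔN = −sin φ cos λ·ΔX − sin φ sin λ·ΔY + cos φ·ΔZ = −(-0.734263)(0.526654)(-643) − (-0.734263)(-0.850080)(59) + (0.678865)(-53) = -321.46 m.
1° of latitude spans 111000 m, so Δφ = -321.46 / 111000 × 3600 = -10.426″.

Δφ = -10.4″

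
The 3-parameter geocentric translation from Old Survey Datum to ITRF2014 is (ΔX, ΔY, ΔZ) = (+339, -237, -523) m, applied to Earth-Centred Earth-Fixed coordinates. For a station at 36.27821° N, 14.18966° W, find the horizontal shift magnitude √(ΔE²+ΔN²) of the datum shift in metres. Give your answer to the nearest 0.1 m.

666.8 m

At φ = 36.27821°, λ = -14.18966°: sin φ = 0.591707, cos φ = 0.806153, sin λ = -0.245132, cos λ = 0.969490.
ΔE = −sin λ·ΔX + cos λ·ΔY = −(-0.245132)·(339) + (0.969490)·(-237) = -146.67 m.
ΔN = −sin φ cos λ·ΔX − sin φ sin λ·ΔY + cos φ·ΔZ = −(0.591707)(0.969490)(339) − (0.591707)(-0.245132)(-237) + (0.806153)(-523) = -650.46 m.
Horizontal magnitude = √(ΔE² + ΔN²) = √((-146.67)² + (-650.46)²) = 666.79 m.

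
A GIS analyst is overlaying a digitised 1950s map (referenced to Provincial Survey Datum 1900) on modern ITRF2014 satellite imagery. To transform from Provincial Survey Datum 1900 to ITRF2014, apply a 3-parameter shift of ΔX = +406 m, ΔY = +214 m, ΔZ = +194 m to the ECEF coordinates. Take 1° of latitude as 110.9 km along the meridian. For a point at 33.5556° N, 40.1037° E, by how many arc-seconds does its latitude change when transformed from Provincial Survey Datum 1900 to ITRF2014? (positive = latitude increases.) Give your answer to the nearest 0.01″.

sin φ = 0.552746, cos φ = 0.833350, sin λ = 0.644173, cos λ = 0.764880.
North component: ΔN = −sin φ cos λ·ΔX − sin φ sin λ·ΔY + cos φ·ΔZ = −(0.552746)(0.764880)(406) − (0.552746)(0.644173)(214) + (0.833350)(194) = -86.18 m.
1° of latitude spans 110900 m, so Δφ = -86.18 / 110900 × 3600 = -2.797″.

Δφ = -2.80″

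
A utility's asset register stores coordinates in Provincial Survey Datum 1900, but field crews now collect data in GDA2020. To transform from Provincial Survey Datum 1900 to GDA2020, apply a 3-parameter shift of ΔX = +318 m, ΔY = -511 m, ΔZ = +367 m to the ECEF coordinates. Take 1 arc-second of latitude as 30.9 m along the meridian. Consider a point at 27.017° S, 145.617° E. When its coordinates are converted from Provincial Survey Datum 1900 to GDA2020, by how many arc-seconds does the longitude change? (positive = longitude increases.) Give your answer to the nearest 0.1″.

sin φ = -0.454255, cos φ = 0.890872, sin λ = 0.564722, cos λ = -0.825281.
East component: ΔE = −sin λ·ΔX + cos λ·ΔY = −(0.564722)(318) + (-0.825281)(-511) = 242.14 m.
1° of latitude spans 3600 × 30.90 = 111240 m; at latitude φ, 1° of longitude spans that × cos φ = 99100.6 m, so Δλ = 242.14 / 99100.6 × 3600 = 8.796″.

Δλ = 8.8″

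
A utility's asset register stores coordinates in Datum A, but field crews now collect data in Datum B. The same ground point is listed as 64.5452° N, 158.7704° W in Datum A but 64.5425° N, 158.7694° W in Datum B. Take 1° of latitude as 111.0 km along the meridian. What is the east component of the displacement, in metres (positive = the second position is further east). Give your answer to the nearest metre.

ΔE = 48 m

Δφ = 64.5425° − 64.5452° = -0.0027°; Δλ = -158.7694° − -158.7704° = +0.0010°.
ΔN = Δφ × 111000 = -299.7 m; ΔE = Δλ × 111000 × cos(64.5452°) = +0.0010 × 111000 × 0.429799 = 47.7 m.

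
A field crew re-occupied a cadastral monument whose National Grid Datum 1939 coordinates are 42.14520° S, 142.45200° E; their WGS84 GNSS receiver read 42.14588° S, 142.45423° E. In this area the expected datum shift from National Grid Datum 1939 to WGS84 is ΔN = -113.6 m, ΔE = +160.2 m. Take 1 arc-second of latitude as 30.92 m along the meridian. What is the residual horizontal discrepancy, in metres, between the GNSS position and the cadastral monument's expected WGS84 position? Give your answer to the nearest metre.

Observed coordinate differences: Δφ = -0.00068°, Δλ = +0.00223°.
Converting to metres (1° lat = 111312 m, cos φ = 0.741447): observed ΔN = -75.7 m, observed ΔE = 184.0 m.
Subtracting the expected shift leaves a residual of -75.7 − (-113.6) = 37.9 m north and 184.0 − (160.2) = 23.8 m east.
Residual distance = √(37.9² + 23.8²) = 44.8 m.

45 m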